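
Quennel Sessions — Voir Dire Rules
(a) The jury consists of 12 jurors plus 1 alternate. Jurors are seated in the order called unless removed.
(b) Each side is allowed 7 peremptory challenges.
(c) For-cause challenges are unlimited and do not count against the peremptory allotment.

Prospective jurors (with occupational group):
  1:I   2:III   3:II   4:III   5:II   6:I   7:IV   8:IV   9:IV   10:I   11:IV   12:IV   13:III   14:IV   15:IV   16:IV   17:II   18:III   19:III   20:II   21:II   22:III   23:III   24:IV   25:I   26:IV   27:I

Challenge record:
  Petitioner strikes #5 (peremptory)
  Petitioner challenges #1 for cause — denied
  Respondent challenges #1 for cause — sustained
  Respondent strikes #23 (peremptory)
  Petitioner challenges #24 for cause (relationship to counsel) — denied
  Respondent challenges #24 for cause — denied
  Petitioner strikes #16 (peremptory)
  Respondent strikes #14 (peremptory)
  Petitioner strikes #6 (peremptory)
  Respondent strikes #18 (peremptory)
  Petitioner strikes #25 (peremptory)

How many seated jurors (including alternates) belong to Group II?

2

Removed: #1, #5, #6, #14, #16, #18, #23, #25.
Seated (13 incl. alternates): #2, #3, #4, #7, #8, #9, #10, #11, #12, #13, #15, #17, #19.
Of those, in Group II: #3, #17 → 2.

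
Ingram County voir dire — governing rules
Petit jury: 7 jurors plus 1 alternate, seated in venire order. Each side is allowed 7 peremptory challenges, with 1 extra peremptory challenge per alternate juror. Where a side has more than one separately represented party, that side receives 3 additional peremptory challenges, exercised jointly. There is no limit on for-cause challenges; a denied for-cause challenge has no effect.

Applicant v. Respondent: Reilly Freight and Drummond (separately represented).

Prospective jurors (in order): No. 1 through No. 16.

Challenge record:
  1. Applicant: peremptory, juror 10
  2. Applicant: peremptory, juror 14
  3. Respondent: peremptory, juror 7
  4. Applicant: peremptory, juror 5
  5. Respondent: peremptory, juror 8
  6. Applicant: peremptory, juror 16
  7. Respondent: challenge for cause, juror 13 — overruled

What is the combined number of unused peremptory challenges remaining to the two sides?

13

Applicant allotment: 7 base + 1 × 1 alternate = 8. Respondent allotment: 7 base + 1 × 1 alternate + 3 multi-party = 11.
Applicant peremptories used: #10, #14, #5, #16 — 4.
Respondent peremptories used: #7, #8 — 2 (the for-cause on #13 doesn't count).
Remaining: (8 − 4) + (11 − 2) = 13.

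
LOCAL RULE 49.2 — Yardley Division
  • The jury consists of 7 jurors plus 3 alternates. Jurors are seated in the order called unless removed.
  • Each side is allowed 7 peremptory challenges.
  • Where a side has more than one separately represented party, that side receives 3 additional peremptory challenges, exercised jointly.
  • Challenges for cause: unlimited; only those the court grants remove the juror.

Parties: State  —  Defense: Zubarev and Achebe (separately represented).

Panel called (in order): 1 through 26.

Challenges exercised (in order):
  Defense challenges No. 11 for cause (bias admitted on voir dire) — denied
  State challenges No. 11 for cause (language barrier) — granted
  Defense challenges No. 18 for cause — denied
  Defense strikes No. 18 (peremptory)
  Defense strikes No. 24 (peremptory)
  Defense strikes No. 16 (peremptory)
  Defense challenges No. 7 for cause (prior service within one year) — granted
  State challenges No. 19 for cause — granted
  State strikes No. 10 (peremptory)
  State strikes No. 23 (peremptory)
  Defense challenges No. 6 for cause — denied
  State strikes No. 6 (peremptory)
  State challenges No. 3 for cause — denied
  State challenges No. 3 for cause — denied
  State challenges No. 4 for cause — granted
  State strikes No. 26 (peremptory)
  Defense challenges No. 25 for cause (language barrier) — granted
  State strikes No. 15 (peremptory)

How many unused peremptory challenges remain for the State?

State allotment: 7.
State peremptories used: #10, #23, #6, #26, #15 — 5 (for-cause on #11, #19, #3, #3, #4 don't count).
Remaining: 7 − 5 = 2.

2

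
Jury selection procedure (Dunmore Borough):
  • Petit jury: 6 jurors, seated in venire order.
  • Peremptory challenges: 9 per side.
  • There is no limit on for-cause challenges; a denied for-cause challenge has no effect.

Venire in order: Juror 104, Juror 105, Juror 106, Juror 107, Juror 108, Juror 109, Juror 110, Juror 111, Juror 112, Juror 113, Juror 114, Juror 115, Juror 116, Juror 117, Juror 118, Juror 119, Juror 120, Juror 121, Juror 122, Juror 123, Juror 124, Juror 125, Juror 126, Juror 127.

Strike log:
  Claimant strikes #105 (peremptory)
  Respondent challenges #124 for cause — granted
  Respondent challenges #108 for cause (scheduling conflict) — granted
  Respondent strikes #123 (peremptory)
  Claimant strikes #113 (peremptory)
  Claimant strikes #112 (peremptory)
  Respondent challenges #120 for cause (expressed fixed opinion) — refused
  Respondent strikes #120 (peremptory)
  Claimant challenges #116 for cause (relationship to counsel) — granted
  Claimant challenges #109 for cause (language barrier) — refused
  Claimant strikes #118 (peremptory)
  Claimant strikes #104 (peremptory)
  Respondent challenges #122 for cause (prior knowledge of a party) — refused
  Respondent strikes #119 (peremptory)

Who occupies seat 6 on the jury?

114

Removed: #104, #105, #108, #112, #113, #116, #118, #119, #120, #123, #124. (#109, #122 stay — for-cause denied.)
Seating in order: seats 1–6 → #106, #107, #109, #110, #111, #114.
So seat 6 is #114.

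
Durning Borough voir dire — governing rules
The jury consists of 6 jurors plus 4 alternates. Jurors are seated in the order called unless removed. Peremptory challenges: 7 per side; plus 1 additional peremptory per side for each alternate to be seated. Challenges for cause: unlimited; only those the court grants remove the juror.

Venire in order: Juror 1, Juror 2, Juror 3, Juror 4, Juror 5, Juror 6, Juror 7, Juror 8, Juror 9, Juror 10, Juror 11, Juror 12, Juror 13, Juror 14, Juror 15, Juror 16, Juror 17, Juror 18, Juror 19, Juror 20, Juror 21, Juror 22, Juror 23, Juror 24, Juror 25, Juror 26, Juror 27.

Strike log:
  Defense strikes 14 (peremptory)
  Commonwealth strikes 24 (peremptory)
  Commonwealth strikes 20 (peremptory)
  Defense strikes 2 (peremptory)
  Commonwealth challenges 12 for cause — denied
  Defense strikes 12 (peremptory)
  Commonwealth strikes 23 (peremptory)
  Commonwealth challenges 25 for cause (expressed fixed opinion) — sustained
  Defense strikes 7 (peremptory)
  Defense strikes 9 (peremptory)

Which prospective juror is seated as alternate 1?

10

Removed: #2, #7, #9, #12, #14, #20, #23, #24, #25.
Seating in order: seats 1–6 → #1, #3, #4, #5, #6, #8; alternates → #10, #11, #13, #15.
So alternate 1 is #10.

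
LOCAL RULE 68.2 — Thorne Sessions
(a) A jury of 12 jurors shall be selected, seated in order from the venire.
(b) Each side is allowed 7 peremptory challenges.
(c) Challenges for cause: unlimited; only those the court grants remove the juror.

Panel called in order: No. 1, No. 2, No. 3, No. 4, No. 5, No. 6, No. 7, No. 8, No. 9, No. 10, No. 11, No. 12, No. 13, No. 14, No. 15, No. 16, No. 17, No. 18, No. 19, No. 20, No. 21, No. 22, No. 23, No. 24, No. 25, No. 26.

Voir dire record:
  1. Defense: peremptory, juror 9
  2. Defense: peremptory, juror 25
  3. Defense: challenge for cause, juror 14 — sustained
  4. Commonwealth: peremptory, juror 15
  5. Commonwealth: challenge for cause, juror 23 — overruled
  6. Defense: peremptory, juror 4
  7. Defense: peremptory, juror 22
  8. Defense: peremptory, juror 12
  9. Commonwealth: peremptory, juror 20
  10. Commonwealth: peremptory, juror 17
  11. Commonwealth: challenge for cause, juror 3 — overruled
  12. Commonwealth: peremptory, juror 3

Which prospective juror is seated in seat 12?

19

Removed: #3, #4, #9, #12, #14, #15, #17, #20, #22, #25. (#23 stays — for-cause denied.)
Seating in order: seats 1–12 → #1, #2, #5, #6, #7, #8, #10, #11, #13, #16, #18, #19.
So seat 12 is #19.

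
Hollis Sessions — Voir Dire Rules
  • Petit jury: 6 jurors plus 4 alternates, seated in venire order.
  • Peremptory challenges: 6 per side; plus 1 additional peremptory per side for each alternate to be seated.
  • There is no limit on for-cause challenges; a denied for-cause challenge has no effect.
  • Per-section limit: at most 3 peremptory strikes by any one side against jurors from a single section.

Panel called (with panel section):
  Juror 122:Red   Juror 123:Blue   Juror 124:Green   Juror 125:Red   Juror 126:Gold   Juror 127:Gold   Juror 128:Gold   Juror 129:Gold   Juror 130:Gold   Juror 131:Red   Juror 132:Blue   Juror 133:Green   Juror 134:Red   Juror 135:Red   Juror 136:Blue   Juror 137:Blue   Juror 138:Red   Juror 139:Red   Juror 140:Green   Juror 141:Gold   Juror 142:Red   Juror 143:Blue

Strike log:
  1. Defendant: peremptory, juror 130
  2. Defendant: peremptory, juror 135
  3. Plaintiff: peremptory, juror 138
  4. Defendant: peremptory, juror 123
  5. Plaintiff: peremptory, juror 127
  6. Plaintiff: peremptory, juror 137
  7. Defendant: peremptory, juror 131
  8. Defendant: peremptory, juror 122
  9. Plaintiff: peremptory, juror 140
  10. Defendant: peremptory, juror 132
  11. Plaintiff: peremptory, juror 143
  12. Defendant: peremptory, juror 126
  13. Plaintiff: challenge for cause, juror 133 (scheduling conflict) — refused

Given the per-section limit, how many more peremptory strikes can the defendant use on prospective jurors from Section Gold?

Defendant peremptories so far: #130, #135, #123, #131, #122, #132, #126 — 7 of 10 used, 3 left overall.
Against Section Gold: #130, #126 — 2 used; per-section cap 3 leaves 1.
Binding limit: min(3, 1) = 1.

1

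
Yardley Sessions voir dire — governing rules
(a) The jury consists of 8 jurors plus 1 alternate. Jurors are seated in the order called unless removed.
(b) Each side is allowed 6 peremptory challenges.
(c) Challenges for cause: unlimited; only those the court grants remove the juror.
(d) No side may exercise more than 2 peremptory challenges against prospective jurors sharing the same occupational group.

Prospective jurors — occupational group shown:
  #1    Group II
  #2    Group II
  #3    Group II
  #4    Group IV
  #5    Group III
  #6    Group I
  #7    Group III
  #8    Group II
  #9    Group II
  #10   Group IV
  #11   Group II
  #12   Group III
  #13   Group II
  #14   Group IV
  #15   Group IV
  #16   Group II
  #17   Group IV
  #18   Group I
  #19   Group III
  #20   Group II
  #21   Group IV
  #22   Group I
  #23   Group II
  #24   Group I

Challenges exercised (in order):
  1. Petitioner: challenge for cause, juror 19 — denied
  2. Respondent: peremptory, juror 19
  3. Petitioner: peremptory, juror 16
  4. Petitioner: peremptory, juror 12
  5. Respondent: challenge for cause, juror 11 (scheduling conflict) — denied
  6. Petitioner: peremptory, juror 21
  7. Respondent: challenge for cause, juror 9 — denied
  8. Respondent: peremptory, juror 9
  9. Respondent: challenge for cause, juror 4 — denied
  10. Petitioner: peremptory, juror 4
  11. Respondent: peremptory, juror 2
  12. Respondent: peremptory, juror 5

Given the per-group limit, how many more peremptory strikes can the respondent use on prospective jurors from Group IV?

2

Respondent peremptories so far: #19, #9, #2, #5 — 4 of 6 used, 2 left overall.
Against Group IV: none yet — per-group cap 2 leaves 2.
Binding limit: min(2, 2) = 2.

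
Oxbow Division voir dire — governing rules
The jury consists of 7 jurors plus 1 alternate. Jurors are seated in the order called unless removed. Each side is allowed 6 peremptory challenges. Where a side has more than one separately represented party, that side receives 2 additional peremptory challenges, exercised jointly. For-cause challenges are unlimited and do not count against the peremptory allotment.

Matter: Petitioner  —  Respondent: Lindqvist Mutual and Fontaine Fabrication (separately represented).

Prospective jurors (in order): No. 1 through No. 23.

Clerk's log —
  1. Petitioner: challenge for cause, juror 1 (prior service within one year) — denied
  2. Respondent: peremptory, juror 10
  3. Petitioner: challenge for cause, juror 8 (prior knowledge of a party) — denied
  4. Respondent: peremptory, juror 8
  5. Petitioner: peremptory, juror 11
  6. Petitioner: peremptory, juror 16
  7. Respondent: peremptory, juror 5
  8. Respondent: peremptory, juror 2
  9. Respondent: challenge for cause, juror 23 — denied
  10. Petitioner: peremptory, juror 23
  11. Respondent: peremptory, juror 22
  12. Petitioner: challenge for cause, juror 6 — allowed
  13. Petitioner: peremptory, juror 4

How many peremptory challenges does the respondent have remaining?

3

Respondent allotment: 6 base + 2 multi-party = 8.
Respondent peremptories used: #10, #8, #5, #2, #22 — 5 (the for-cause on #23 doesn't count).
Remaining: 8 − 5 = 3.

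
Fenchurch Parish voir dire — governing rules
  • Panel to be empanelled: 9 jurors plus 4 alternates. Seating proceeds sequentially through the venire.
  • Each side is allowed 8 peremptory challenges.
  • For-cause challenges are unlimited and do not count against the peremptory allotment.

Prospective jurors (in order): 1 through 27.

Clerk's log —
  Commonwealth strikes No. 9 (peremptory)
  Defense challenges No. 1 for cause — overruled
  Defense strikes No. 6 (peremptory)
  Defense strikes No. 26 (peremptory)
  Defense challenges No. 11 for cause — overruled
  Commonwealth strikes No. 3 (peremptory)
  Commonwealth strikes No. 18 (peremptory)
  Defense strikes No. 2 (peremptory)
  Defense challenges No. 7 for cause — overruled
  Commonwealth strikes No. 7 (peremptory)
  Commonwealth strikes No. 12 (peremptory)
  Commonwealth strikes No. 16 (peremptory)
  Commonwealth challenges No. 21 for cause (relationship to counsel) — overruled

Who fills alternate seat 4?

21

Removed: #2, #3, #6, #7, #9, #12, #16, #18, #26. (#1, #11, #21 stay — for-cause denied.)
Filling seats in venire order through position 13: #1, #4, #5, #8, #10, #11, #13, #14, #15, #17, #19, #20, #21.
So alternate 4 is #21.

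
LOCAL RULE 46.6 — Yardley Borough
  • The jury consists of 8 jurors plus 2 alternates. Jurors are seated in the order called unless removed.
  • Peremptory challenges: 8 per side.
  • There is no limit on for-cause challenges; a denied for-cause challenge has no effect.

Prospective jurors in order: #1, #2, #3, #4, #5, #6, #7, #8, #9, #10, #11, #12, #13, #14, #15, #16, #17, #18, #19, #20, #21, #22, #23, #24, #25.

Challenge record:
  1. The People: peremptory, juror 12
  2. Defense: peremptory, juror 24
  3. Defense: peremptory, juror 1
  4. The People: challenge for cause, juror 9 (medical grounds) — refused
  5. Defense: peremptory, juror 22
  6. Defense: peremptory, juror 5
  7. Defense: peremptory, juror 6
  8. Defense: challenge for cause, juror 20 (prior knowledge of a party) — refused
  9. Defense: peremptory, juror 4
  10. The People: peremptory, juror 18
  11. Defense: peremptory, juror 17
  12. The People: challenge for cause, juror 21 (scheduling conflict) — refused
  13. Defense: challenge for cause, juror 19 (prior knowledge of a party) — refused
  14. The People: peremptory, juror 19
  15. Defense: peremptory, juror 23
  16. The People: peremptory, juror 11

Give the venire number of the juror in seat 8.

14

Removed: #1, #4, #5, #6, #11, #12, #17, #18, #19, #22, #23, #24. (#9, #20, #21 stay — for-cause denied.)
Filling seats in venire order through position 8: #2, #3, #7, #8, #9, #10, #13, #14.
So seat 8 is #14.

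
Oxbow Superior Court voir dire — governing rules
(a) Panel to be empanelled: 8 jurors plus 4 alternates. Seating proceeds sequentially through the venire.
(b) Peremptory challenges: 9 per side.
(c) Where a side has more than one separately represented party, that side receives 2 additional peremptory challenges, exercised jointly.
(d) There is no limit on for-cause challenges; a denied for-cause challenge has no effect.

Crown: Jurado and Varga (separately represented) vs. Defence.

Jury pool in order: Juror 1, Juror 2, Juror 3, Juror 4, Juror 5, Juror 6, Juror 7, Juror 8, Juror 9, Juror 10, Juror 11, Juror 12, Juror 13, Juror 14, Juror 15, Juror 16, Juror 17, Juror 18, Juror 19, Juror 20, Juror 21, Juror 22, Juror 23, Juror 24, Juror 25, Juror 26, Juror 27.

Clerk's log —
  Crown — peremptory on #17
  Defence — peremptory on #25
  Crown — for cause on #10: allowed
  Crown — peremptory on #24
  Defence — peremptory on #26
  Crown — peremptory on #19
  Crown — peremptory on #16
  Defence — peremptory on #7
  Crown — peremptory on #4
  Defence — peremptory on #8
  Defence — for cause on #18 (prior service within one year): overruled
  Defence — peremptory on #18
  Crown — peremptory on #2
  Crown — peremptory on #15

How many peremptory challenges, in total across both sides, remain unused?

Crown allotment: 9 base + 2 multi-party = 11. Defence allotment: 9.
Crown peremptories used: #17, #24, #19, #16, #4, #2, #15 — 7 (the for-cause on #10 doesn't count).
Defence peremptories used: #25, #26, #7, #8, #18 — 5 (the for-cause on #18 doesn't count).
Remaining: (11 − 7) + (9 − 5) = 8.

8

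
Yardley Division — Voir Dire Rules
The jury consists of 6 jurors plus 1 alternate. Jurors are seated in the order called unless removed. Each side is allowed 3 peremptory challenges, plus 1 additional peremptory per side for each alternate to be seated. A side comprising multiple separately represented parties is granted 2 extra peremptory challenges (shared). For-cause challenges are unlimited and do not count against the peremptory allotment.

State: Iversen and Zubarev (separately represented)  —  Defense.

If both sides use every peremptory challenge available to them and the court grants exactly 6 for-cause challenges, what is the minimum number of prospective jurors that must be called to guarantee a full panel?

Seats to fill: 6 + 1 alternates = 7.
Peremptories — State: 3 + 1×1 + 2 = 6; Defense: 3 + 1×1 = 4; total 10.
For-cause removals: 6.
Minimum venire: 7 + 10 + 6 = 23.

23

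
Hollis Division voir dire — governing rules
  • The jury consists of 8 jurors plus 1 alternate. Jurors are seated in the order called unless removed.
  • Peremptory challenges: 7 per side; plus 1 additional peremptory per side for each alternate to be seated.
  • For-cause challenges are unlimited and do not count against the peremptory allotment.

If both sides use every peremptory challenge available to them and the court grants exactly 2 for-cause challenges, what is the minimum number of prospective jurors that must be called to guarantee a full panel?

Seats to fill: 8 + 1 alternates = 9.
Peremptories: 7 + 1×1 = 8 per side × 2 sides = 16.
For-cause removals: 2.
Minimum venire: 9 + 16 + 2 = 27.

27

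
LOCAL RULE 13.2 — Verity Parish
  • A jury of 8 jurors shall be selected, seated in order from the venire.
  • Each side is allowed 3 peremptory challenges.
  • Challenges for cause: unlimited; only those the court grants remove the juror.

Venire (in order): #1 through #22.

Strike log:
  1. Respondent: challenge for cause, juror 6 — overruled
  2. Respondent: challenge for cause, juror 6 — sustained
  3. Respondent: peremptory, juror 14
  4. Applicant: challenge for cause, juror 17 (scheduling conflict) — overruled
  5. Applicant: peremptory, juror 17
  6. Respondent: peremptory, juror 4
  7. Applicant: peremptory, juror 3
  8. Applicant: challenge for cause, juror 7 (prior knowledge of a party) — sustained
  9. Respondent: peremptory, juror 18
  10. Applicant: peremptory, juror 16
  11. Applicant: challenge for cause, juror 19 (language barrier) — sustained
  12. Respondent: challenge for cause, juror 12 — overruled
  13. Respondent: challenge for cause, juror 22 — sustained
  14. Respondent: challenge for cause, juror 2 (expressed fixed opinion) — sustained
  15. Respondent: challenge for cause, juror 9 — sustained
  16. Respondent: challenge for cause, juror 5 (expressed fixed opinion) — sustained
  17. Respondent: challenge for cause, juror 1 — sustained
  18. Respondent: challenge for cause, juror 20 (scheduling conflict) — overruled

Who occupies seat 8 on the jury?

21

Removed: #1, #2, #3, #4, #5, #6, #7, #9, #14, #16, #17, #18, #19, #22. (#12, #20 stay — for-cause denied.)
Seating in order: seats 1–8 → #8, #10, #11, #12, #13, #15, #20, #21.
So seat 8 is #21.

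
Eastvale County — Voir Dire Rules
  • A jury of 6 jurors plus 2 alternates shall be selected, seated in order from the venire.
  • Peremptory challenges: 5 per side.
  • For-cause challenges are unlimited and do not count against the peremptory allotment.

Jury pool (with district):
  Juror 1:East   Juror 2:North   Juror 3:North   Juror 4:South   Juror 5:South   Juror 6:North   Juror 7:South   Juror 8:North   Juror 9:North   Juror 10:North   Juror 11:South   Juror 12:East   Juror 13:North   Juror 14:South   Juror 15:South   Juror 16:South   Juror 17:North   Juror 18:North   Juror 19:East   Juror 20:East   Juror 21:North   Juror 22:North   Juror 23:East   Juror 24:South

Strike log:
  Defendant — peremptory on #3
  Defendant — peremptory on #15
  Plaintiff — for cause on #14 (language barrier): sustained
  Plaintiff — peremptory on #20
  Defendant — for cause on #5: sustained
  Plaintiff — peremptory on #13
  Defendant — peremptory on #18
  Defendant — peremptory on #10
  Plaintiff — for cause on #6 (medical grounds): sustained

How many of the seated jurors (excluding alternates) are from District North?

Removed: #3, #5, #6, #10, #13, #14, #15, #18, #20.
Seated jurors 1–6: #1, #2, #4, #7, #8, #9 (alternates #11, #12 not counted).
Of those, in District North: #2, #8, #9 → 3.

3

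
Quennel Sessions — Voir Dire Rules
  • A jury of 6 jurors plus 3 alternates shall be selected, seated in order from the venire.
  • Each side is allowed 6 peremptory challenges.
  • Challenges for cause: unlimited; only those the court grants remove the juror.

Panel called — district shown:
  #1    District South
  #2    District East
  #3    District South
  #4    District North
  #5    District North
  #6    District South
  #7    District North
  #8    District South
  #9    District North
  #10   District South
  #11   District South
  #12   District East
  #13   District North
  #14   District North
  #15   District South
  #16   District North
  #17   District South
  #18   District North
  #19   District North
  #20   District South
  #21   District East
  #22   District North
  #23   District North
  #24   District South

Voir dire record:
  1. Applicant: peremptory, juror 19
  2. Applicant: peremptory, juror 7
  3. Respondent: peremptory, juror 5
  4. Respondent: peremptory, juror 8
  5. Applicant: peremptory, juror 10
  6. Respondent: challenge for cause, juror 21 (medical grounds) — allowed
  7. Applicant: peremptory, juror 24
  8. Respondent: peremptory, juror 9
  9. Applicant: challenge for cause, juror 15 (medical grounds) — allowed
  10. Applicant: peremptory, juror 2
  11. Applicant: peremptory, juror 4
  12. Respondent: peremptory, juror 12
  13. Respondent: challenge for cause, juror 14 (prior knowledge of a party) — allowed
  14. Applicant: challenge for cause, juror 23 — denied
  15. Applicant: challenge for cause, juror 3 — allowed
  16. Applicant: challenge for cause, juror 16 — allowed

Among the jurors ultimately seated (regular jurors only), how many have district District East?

Removed: #2, #3, #4, #5, #7, #8, #9, #10, #12, #14, #15, #16, #19, #21, #24.
Seated jurors 1–6: #1, #6, #11, #13, #17, #18 (alternates #20, #22, #23 not counted).
None of those are in District East → 0.

0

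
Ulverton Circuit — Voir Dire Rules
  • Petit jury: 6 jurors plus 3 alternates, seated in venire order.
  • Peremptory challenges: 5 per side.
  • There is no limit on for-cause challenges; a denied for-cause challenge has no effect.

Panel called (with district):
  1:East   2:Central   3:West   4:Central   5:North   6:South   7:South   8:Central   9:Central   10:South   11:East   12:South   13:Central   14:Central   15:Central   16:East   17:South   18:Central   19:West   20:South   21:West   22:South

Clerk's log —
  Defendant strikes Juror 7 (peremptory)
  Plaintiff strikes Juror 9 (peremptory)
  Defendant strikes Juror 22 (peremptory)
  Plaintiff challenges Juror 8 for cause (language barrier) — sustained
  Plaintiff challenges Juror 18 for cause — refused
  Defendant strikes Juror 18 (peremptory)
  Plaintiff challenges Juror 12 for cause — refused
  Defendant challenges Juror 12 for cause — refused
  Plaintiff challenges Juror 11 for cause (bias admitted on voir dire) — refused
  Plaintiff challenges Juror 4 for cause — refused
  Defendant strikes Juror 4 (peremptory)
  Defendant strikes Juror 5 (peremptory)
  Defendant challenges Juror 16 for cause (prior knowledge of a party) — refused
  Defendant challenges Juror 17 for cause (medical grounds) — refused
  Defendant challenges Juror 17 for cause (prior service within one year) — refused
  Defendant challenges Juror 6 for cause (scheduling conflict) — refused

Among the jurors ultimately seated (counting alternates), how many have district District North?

0

Removed: #4, #5, #7, #8, #9, #18, #22.
Seated (9 incl. alternates): #1, #2, #3, #6, #10, #11, #12, #13, #14.
None of those are in District North → 0.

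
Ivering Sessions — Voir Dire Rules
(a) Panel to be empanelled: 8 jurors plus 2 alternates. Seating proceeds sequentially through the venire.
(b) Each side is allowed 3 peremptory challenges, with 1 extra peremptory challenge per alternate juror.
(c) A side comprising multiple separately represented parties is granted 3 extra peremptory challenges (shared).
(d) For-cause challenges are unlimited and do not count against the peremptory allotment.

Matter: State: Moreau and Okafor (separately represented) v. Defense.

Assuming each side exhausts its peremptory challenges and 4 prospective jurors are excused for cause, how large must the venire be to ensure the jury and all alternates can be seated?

27

Seats to fill: 8 + 2 alternates = 10.
Peremptories — State: 3 + 1×2 + 3 = 8; Defense: 3 + 1×2 = 5; total 13.
For-cause removals: 4.
Minimum venire: 10 + 13 + 4 = 27.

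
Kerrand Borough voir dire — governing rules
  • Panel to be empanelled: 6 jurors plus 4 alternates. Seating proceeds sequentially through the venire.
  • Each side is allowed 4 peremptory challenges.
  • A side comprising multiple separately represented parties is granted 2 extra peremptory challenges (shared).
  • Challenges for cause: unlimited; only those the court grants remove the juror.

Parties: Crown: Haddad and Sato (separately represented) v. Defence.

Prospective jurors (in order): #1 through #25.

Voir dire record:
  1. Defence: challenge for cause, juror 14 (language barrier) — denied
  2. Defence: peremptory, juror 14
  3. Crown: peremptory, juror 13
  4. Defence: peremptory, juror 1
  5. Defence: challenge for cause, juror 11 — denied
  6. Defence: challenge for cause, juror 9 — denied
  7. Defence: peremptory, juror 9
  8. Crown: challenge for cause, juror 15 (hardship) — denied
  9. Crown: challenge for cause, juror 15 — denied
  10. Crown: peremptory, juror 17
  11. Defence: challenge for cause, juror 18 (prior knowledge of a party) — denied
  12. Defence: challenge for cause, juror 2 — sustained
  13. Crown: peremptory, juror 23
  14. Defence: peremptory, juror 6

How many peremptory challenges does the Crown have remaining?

Crown allotment: 4 base + 2 multi-party = 6.
Crown peremptories used: #13, #17, #23 — 3 (for-cause on #15, #15 don't count).
Remaining: 6 − 3 = 3.

3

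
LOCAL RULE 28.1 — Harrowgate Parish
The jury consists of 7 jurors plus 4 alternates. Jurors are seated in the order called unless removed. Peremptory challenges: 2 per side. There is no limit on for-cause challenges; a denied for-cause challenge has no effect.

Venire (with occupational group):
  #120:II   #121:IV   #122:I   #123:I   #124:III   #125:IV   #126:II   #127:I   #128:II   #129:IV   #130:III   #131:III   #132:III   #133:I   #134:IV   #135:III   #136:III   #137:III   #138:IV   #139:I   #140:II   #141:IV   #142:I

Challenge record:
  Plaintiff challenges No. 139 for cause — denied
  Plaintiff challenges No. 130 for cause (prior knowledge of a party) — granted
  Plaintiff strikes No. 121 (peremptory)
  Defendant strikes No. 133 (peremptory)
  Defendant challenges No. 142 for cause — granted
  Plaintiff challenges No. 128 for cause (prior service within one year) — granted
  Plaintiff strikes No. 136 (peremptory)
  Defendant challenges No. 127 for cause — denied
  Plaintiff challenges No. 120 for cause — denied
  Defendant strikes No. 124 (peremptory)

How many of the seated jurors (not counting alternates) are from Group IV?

2

Removed: #121, #124, #128, #130, #133, #136, #142.
Seated jurors 1–7: #120, #122, #123, #125, #126, #127, #129 (alternates #131, #132, #134, #135 not counted).
Of those, in Group IV: #125, #129 → 2.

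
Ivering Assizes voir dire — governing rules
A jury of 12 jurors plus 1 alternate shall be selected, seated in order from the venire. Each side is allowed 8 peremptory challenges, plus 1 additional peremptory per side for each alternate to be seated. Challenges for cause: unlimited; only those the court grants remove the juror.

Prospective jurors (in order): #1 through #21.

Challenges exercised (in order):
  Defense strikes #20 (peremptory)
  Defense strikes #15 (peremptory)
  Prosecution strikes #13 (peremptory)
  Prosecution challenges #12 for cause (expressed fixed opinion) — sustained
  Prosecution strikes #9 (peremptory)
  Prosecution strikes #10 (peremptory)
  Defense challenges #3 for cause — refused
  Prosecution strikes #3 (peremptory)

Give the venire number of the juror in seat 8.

11

Removed: #3, #9, #10, #12, #13, #15, #20.
Filling seats in venire order through position 8: #1, #2, #4, #5, #6, #7, #8, #11.
So seat 8 is #11.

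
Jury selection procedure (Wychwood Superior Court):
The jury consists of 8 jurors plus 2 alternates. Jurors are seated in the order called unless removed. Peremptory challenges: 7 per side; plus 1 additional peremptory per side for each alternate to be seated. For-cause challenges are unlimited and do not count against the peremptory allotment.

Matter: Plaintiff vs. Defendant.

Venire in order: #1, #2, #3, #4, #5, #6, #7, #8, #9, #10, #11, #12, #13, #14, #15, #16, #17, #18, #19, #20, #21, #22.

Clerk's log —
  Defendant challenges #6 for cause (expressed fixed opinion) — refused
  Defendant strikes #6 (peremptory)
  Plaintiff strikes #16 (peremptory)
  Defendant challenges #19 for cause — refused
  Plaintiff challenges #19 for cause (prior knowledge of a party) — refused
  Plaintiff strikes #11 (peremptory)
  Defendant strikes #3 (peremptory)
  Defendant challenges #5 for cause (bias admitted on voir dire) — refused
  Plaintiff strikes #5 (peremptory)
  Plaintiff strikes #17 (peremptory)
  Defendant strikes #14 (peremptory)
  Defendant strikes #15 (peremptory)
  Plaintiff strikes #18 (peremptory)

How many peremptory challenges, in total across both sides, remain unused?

9

Plaintiff allotment: 7 base + 1 × 2 alternates = 9. Defendant allotment: 7 base + 1 × 2 alternates = 9.
Plaintiff peremptories used: #16, #11, #5, #17, #18 — 5 (the for-cause on #19 doesn't count).
Defendant peremptories used: #6, #3, #14, #15 — 4 (for-cause on #6, #19, #5 don't count).
Remaining: (9 − 5) + (9 − 4) = 9.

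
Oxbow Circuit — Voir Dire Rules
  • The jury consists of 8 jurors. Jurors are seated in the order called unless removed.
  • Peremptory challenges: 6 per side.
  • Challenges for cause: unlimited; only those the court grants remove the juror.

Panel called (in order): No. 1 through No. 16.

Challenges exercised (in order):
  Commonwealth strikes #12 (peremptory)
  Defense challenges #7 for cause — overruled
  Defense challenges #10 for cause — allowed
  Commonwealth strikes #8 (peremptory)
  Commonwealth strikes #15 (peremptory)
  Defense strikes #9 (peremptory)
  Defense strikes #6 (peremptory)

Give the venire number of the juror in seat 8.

13

Removed: #6, #8, #9, #10, #12, #15. (#7 stays — for-cause denied.)
Seating in order: seats 1–8 → #1, #2, #3, #4, #5, #7, #11, #13.
So seat 8 is #13.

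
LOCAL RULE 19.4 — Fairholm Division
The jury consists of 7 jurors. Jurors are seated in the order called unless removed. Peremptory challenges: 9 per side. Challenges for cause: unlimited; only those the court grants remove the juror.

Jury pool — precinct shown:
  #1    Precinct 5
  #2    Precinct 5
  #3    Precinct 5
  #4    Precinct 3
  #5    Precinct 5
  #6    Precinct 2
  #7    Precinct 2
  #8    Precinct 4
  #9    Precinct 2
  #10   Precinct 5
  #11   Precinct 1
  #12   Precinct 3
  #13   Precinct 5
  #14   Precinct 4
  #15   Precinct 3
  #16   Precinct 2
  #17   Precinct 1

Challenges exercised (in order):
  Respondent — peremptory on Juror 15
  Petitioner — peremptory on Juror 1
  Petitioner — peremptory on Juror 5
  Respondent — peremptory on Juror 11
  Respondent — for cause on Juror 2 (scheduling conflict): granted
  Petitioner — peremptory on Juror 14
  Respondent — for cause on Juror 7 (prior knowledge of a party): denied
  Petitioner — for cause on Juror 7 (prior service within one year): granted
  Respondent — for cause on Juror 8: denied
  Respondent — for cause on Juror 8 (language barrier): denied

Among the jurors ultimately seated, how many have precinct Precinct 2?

2

Removed: #1, #2, #5, #7, #11, #14, #15.
Seated jurors 1–7: #3, #4, #6, #8, #9, #10, #12.
Of those, in Precinct 2: #6, #9 → 2.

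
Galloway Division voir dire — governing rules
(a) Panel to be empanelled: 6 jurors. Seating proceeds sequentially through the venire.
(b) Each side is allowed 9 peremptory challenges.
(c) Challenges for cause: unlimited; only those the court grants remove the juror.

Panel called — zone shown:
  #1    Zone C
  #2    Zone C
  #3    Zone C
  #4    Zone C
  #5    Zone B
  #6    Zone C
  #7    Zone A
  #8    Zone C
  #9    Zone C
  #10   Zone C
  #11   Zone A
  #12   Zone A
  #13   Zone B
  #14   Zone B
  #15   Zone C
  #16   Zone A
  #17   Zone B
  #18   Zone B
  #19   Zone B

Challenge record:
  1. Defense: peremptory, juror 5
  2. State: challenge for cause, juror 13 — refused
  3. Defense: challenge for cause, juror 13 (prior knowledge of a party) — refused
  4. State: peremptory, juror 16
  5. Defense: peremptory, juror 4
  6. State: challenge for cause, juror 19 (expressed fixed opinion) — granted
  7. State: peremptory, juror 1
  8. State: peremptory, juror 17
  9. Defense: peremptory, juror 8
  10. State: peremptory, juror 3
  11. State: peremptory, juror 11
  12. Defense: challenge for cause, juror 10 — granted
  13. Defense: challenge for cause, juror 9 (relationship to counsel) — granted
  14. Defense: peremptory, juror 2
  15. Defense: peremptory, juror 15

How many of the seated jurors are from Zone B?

3

Removed: #1, #2, #3, #4, #5, #8, #9, #10, #11, #15, #16, #17, #19.
Seated jurors 1–6: #6, #7, #12, #13, #14, #18.
Of those, in Zone B: #13, #14, #18 → 3.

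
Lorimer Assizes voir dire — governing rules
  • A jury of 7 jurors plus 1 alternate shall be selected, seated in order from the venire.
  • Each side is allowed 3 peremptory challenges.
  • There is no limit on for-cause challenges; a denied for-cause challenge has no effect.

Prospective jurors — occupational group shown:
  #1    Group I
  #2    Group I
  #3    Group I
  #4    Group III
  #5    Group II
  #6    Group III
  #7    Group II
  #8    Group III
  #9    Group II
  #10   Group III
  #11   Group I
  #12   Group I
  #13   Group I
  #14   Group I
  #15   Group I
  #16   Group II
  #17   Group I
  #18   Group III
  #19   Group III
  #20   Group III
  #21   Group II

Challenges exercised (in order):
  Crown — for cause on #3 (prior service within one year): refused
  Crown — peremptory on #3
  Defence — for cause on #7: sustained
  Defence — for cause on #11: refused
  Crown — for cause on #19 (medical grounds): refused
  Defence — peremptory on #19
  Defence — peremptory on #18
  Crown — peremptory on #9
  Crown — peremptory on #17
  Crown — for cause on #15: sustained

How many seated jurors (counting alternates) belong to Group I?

Removed: #3, #7, #9, #15, #17, #18, #19.
Seated (8 incl. alternates): #1, #2, #4, #5, #6, #8, #10, #11.
Of those, in Group I: #1, #2, #11 → 3.

3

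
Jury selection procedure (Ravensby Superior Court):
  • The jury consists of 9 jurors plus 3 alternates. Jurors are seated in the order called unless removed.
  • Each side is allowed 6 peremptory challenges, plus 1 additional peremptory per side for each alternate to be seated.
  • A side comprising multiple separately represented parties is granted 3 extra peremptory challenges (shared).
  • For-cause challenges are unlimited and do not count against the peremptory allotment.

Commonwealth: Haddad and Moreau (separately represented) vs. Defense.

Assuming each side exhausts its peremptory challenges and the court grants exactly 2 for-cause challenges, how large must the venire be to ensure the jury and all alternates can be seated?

Seats to fill: 9 + 3 alternates = 12.
Peremptories — Commonwealth: 6 + 1×3 + 3 = 12; Defense: 6 + 1×3 = 9; total 21.
For-cause removals: 2.
Minimum venire: 12 + 21 + 2 = 35.

35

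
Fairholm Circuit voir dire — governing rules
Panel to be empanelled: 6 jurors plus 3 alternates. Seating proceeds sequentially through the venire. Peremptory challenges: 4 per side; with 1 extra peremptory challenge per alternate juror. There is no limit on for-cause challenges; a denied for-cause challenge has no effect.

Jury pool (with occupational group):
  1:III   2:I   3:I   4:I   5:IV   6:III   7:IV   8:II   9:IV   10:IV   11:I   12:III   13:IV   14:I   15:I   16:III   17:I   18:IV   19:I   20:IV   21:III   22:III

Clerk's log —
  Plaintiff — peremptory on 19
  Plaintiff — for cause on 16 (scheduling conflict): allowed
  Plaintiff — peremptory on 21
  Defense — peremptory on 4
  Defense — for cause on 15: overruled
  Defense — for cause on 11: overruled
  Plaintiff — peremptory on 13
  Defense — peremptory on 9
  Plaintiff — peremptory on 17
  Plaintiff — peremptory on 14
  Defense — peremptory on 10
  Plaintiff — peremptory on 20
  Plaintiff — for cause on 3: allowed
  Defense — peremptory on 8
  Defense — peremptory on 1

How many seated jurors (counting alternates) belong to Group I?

3

Removed: #1, #3, #4, #8, #9, #10, #13, #14, #16, #17, #19, #20, #21.
Seated (9 incl. alternates): #2, #5, #6, #7, #11, #12, #15, #18, #22.
Of those, in Group I: #2, #11, #15 → 3.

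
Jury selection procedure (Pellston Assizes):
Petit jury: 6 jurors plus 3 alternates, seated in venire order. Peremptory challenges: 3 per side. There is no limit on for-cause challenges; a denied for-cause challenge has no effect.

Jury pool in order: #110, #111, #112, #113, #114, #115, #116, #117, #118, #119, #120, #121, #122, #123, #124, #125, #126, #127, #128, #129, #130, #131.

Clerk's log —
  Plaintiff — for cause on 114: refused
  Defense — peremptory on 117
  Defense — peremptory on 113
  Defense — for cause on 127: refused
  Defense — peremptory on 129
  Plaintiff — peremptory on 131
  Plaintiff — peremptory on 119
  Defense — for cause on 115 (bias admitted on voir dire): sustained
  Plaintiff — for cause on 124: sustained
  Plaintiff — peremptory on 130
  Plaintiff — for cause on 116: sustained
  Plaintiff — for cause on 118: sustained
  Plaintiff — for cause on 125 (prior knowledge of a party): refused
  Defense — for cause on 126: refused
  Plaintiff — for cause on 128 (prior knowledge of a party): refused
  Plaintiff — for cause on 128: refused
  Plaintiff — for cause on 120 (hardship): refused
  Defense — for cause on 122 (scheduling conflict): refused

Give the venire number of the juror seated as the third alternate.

125

Removed: #113, #115, #116, #117, #118, #119, #124, #129, #130, #131. (#114, #120, #122, #125, #126, #127, #128 stay — for-cause denied.)
Seating in order: seats 1–6 → #110, #111, #112, #114, #120, #121; alternates → #122, #123, #125.
So alternate 3 is #125.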